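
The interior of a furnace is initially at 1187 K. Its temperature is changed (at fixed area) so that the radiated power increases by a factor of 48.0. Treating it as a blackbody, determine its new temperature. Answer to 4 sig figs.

P ∝ T⁴, so T₂/T₁ = (P₂/P₁)^(1/4) = (48.0)^(1/4) = 2.63215.
T₂ = 1187 × 2.63215 = 3124 K.

T₂ ≈ 3124 K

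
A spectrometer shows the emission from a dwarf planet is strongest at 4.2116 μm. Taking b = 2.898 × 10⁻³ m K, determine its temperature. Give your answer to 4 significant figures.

T ≈ 688.1 K

Wien's law gives T = b/λ_max = (2.898×10⁻³ m·K)/(4.2116×10⁻⁶ m) = 688.1 K.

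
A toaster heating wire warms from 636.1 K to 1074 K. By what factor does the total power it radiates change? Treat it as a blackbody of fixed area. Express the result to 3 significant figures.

P ∝ T⁴, so P₂/P₁ = (T₂/T₁)⁴ = (1074/636.1)⁴ = (1.68841)⁴ = 8.13.

P₂/P₁ ≈ 8.13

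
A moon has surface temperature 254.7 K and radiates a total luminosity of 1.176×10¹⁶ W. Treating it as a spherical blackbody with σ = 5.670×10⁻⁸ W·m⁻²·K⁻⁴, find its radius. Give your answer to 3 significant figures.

L = 4πR²σT⁴ ⇒ R = √(L/(4πσT⁴)).
σT⁴ = 238.616 W/m², so R = √(1.176×10¹⁶/(4π×238.616)) = 1.98×10⁶ m.

R ≈ 1.98×10⁶ m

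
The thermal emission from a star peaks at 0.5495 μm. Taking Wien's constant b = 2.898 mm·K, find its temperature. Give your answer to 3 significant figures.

T ≈ 5.27×10³ K

Wien's law gives T = b/λ_max = (2.898×10⁻³ m·K)/(5.495×10⁻⁷ m) = 5.27×10³ K.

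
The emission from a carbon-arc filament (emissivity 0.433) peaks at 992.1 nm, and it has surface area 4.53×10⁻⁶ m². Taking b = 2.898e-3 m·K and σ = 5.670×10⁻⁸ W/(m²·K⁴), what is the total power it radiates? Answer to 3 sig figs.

Wien's law: T = b/λ_max = 2.898×10⁻³/9.921×10⁻⁷ = 2921.08 K.
Area A = 4.53×10⁻⁶ m².
Then P = εσAT⁴ = 0.433×5.670×10⁻⁸×4.53×10⁻⁶×(2921.08)⁴ = 8.10 W.

P ≈ 8.10 W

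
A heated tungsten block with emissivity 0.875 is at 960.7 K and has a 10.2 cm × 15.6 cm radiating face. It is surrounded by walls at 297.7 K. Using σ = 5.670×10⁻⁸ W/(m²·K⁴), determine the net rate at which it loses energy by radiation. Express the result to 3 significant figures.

Area A = 0.102 × 0.156 = 0.015912 m².
Net radiated power P_net = εσA(T⁴ − T₀⁴) = 0.875×5.670×10⁻⁸×0.015912×(960.7⁴ − 297.7⁴).
T⁴ − T₀⁴ = 8.51827×10¹¹ − 7.85444×10⁹ = 8.43973×10¹¹ K⁴, so P_net = 666 W.

Net loss ≈ 666 W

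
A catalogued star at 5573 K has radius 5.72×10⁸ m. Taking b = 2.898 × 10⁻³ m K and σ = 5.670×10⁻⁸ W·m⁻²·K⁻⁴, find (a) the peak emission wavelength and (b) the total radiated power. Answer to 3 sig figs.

(a) λ_max = b/T = 2.898×10⁻³/5573 = 5.200×10⁻⁷ m = 0.520 μm.
Surface area A = 4πR² = 4π(5.72×10⁸ m)² = 4.11152×10¹⁸ m².
(b) P = σAT⁴ = 5.670×10⁻⁸×4.11152×10¹⁸×(5573)⁴ = 2.25×10²⁶ W.

λ_max ≈ 0.520 μm; P ≈ 2.25×10²⁶ W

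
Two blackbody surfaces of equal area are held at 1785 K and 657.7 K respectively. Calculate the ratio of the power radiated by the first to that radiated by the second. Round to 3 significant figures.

With equal areas, P₁/P₂ = (T₁/T₂)⁴ = (1785/657.7)⁴ = 54.3.

P₁/P₂ ≈ 54.3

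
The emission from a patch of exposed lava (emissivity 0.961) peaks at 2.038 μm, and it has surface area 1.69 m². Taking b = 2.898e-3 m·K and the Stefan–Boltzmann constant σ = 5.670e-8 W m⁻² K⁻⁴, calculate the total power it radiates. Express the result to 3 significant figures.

Wien's law: T = b/λ_max = 2.898×10⁻³/2.038×10⁻⁶ = 1421.98 K.
Area A = 1.69 m².
Then P = εσAT⁴ = 0.961×5.670×10⁻⁸×1.69×(1421.98)⁴ = 3.77×10⁵ W.

P ≈ 3.77×10⁵ W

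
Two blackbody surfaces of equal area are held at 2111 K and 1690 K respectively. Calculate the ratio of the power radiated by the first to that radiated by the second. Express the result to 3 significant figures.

With equal areas, P₁/P₂ = (T₁/T₂)⁴ = (2111/1690)⁴ = 2.43.

P₁/P₂ ≈ 2.43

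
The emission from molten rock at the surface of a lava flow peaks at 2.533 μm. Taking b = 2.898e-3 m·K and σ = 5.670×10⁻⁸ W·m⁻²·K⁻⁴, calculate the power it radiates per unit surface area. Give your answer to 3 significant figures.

I ≈ 9.71×10⁴ W/m²

Wien's law: T = b/λ_max = 2.898×10⁻³/2.533×10⁻⁶ = 1144.10 K.
Then I = σT⁴ = 5.670×10⁻⁸×(1144.10)⁴ = 9.71×10⁴ W/m².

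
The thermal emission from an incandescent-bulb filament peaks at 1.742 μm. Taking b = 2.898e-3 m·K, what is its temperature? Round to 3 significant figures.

Wien's law gives T = b/λ_max = (2.898×10⁻³ m·K)/(1.742×10⁻⁶ m) = 1.66×10³ K.

T ≈ 1.66×10³ K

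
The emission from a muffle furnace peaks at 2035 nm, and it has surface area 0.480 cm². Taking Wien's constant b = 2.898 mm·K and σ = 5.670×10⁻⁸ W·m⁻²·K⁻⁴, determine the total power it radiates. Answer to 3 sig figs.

P ≈ 11.2 W

Wien's law: T = b/λ_max = 2.898×10⁻³/2.035×10⁻⁶ = 1424.08 K.
Area A = 0.480 cm² = 4.80×10⁻⁵ m².
Then P = σAT⁴ = 5.670×10⁻⁸×4.80×10⁻⁵×(1424.08)⁴ = 11.2 W.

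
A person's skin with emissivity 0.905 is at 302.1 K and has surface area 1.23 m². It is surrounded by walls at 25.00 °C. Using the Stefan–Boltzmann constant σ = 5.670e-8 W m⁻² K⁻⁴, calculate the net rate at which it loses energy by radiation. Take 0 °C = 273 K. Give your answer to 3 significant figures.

Net loss ≈ 28.0 W

Surroundings: T = 25.00 °C + 273 = 298.00 K.
Area A = 1.23 m².
Net radiated power P_net = εσA(T⁴ − T₀⁴) = 0.905×5.670×10⁻⁸×1.23×(302.1⁴ − 298.00⁴).
T⁴ − T₀⁴ = 8.32919×10⁹ − 7.88615×10⁹ = 4.43040×10⁸ K⁴, so P_net = 28.0 W.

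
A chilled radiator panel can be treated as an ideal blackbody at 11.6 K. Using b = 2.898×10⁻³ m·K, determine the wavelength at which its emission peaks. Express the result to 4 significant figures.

Wien's displacement law: λ_max = b/T = (2.898×10⁻³ m·K)/(11.6 K) = 2.4983×10⁻⁴ m.
That is 249.8 μm, in the infrared range.

λ_max ≈ 249.8 μm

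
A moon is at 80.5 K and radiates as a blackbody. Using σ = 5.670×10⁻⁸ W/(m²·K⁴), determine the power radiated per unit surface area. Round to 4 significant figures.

Stefan–Boltzmann: I = σT⁴ = 5.670×10⁻⁸ × (80.5)⁴ = 2.381 W/m².

I ≈ 2.381 W/m²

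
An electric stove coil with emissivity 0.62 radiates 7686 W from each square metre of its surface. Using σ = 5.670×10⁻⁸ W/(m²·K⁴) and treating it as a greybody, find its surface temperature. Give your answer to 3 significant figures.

I = εσT⁴, so T = (I/εσ)^(1/4) = (7686/(0.62×5.670×10⁻⁸))^(1/4) = 684 K.

T ≈ 684 K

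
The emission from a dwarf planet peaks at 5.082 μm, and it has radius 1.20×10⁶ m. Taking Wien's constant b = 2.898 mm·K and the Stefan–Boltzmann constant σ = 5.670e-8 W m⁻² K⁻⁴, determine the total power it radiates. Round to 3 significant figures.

P ≈ 1.08×10¹⁷ W

Wien's law: T = b/λ_max = 2.898×10⁻³/5.082×10⁻⁶ = 570.248 K.
Surface area A = 4πR² = 4π(1.20×10⁶ m)² = 1.80956×10¹³ m².
Then P = σAT⁴ = 5.670×10⁻⁸×1.80956×10¹³×(570.248)⁴ = 1.08×10¹⁷ W.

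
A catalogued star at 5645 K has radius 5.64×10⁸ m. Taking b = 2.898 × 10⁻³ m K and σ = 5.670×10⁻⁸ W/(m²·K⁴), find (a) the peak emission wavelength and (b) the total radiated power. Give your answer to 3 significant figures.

(a) λ_max = b/T = 2.898×10⁻³/5645 = 5.134×10⁻⁷ m = 513 nm.
Surface area A = 4πR² = 4π(5.64×10⁸ m)² = 3.99731×10¹⁸ m².
(b) P = σAT⁴ = 5.670×10⁻⁸×3.99731×10¹⁸×(5645)⁴ = 2.30×10²⁶ W.

λ_max ≈ 513 nm; P ≈ 2.30×10²⁶ W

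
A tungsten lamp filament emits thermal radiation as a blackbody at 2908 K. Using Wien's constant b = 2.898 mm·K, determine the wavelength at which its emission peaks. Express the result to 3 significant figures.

λ_max ≈ 997 nm

Wien's displacement law: λ_max = b/T = (2.898×10⁻³ m·K)/(2908 K) = 9.966×10⁻⁷ m.
That is 997 nm, in the infrared range.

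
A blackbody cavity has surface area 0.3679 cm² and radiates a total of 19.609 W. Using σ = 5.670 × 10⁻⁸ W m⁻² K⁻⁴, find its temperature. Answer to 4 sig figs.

T ≈ 1751 K

Area A = 0.3679 cm² = 3.679×10⁻⁵ m².
P = σAT⁴ ⇒ T = (P/(σA))^(1/4) = (19.609/(5.670×10⁻⁸×3.679×10⁻⁵))^(1/4) = 1751 K.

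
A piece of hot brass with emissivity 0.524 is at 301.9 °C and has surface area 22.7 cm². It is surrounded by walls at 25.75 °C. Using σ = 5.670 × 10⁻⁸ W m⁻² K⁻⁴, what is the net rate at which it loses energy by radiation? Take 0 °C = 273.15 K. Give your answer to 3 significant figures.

Net loss ≈ 6.84 W

T = 301.9 °C + 273.15 = 575.05 K.
Surroundings: T = 25.75 °C + 273.15 = 298.90 K.
Area A = 22.7 cm² = 2.27×10⁻³ m².
Net radiated power P_net = εσA(T⁴ − T₀⁴) = 0.524×5.670×10⁻⁸×2.27×10⁻³×(575.05⁴ − 298.90⁴).
T⁴ − T₀⁴ = 1.09351×10¹¹ − 7.98185×10⁹ = 1.01369×10¹¹ K⁴, so P_net = 6.84 W.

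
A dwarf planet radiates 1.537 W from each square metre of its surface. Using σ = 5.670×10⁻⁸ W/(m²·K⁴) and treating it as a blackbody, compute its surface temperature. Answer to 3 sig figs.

I = σT⁴, so T = (I/σ)^(1/4) = (1.537/(5.670×10⁻⁸))^(1/4) = 72.2 K.

T ≈ 72.2 K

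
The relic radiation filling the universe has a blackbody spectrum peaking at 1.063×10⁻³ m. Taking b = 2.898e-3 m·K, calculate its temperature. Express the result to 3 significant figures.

Wien's law gives T = b/λ_max = (2.898×10⁻³ m·K)/(1.063×10⁻³ m) = 2.73 K.

T ≈ 2.73 K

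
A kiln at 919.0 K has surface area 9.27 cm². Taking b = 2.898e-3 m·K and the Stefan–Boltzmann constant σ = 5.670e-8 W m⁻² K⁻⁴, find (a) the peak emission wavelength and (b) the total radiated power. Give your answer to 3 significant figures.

λ_max ≈ 3.15 μm; P ≈ 37.5 W

(a) λ_max = b/T = 2.898×10⁻³/919.0 = 3.153×10⁻⁶ m = 3.15 μm.
Area A = 9.27 cm² = 9.27×10⁻⁴ m².
(b) P = σAT⁴ = 5.670×10⁻⁸×9.27×10⁻⁴×(919.0)⁴ = 37.5 W.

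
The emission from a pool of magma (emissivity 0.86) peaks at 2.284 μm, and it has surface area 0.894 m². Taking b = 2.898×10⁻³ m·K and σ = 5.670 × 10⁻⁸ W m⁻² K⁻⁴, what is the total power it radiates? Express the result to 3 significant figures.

P ≈ 1.13×10⁵ W

Wien's law: T = b/λ_max = 2.898×10⁻³/2.284×10⁻⁶ = 1268.83 K.
Area A = 0.894 m².
Then P = εσAT⁴ = 0.86×5.670×10⁻⁸×0.894×(1268.83)⁴ = 1.13×10⁵ W.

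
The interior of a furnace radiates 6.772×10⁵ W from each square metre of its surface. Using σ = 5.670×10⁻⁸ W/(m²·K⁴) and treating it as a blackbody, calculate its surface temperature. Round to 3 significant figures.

T ≈ 1.86×10³ K

I = σT⁴, so T = (I/σ)^(1/4) = (6.772×10⁵/(5.670×10⁻⁸))^(1/4) = 1.86×10³ K.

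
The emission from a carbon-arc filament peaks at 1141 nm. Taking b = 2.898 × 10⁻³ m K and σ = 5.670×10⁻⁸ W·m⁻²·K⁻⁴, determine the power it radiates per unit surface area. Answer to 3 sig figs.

Wien's law: T = b/λ_max = 2.898×10⁻³/1.141×10⁻⁶ = 2539.88 K.
Then I = σT⁴ = 5.670×10⁻⁸×(2539.88)⁴ = 2.36×10⁶ W/m².

I ≈ 2.36×10⁶ W/m²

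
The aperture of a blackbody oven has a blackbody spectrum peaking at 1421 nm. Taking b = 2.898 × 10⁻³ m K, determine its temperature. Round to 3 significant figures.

T ≈ 2.04×10³ K

Wien's law gives T = b/λ_max = (2.898×10⁻³ m·K)/(1.421×10⁻⁶ m) = 2.04×10³ K.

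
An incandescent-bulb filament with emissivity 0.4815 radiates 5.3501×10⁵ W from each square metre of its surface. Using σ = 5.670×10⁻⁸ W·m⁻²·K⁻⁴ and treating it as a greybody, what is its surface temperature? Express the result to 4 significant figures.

I = εσT⁴, so T = (I/εσ)^(1/4) = (5.3501×10⁵/(0.4815×5.670×10⁻⁸))^(1/4) = 2104 K.

T ≈ 2104 K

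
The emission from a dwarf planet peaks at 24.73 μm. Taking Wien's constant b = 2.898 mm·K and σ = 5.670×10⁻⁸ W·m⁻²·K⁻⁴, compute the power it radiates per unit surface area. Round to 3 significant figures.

I ≈ 10.7 W/m²

Wien's law: T = b/λ_max = 2.898×10⁻³/2.473×10⁻⁵ = 117.186 K.
Then I = σT⁴ = 5.670×10⁻⁸×(117.186)⁴ = 10.7 W/m².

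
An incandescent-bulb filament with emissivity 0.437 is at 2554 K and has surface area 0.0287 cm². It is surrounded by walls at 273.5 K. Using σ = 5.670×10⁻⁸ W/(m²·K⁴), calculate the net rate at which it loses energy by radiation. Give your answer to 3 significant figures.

Area A = 0.0287 cm² = 2.87×10⁻⁶ m².
Net radiated power P_net = εσA(T⁴ − T₀⁴) = 0.437×5.670×10⁻⁸×2.87×10⁻⁶×(2554⁴ − 273.5⁴).
T⁴ − T₀⁴ = 4.25484×10¹³ − 5.59538×10⁹ = 4.25428×10¹³ K⁴, so P_net = 3.03 W.

Net loss ≈ 3.03 W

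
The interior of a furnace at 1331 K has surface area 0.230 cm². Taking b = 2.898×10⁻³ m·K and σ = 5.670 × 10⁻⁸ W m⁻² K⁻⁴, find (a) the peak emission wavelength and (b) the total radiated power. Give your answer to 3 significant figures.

λ_max ≈ 2.18 μm; P ≈ 4.09 W

(a) λ_max = b/T = 2.898×10⁻³/1331 = 2.177×10⁻⁶ m = 2.18 μm.
Area A = 0.230 cm² = 2.30×10⁻⁵ m².
(b) P = σAT⁴ = 5.670×10⁻⁸×2.30×10⁻⁵×(1331)⁴ = 4.09 W.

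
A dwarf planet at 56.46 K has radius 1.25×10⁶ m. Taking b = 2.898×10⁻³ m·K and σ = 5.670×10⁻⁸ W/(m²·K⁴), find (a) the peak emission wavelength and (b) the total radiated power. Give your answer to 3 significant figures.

λ_max ≈ 51.3 μm; P ≈ 1.13×10¹³ W

(a) λ_max = b/T = 2.898×10⁻³/56.46 = 5.133×10⁻⁵ m = 51.3 μm.
Surface area A = 4πR² = 4π(1.25×10⁶ m)² = 1.96350×10¹³ m².
(b) P = σAT⁴ = 5.670×10⁻⁸×1.96350×10¹³×(56.46)⁴ = 1.13×10¹³ W.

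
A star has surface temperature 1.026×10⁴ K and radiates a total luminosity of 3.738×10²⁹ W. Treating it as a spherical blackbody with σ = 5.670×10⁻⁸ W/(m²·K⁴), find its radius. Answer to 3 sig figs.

R ≈ 6.88×10⁹ m

L = 4πR²σT⁴ ⇒ R = √(L/(4πσT⁴)).
σT⁴ = 6.28308×10⁸ W/m², so R = √(3.738×10²⁹/(4π×6.28308×10⁸)) = 6.88×10⁹ m.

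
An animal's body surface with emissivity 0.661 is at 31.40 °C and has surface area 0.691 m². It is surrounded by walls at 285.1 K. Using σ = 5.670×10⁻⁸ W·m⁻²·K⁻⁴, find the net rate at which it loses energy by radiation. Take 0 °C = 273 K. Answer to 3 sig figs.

T = 31.40 °C + 273 = 304.40 K.
Area A = 0.691 m².
Net radiated power P_net = εσA(T⁴ − T₀⁴) = 0.661×5.670×10⁻⁸×0.691×(304.40⁴ − 285.1⁴).
T⁴ − T₀⁴ = 8.58576×10⁹ − 6.60677×10⁹ = 1.97899×10⁹ K⁴, so P_net = 51.3 W.

Net loss ≈ 51.3 W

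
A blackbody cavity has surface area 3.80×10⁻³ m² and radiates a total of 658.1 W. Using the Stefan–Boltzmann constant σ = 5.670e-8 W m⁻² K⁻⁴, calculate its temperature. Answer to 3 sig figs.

Area A = 3.80×10⁻³ m².
P = σAT⁴ ⇒ T = (P/(σA))^(1/4) = (658.1/(5.670×10⁻⁸×3.80×10⁻³))^(1/4) = 1.32×10³ K.

T ≈ 1.32×10³ K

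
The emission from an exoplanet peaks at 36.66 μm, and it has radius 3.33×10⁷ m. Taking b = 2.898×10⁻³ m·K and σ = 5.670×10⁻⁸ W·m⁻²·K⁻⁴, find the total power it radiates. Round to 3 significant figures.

P ≈ 3.09×10¹⁶ W

Wien's law: T = b/λ_max = 2.898×10⁻³/3.666×10⁻⁵ = 79.0507 K.
Surface area A = 4πR² = 4π(3.33×10⁷ m)² = 1.39347×10¹⁶ m².
Then P = σAT⁴ = 5.670×10⁻⁸×1.39347×10¹⁶×(79.0507)⁴ = 3.09×10¹⁶ W.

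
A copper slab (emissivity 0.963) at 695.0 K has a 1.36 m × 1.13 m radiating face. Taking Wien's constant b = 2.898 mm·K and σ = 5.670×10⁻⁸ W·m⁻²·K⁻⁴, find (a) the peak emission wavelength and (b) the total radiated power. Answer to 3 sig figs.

λ_max ≈ 4.17 μm; P ≈ 1.96×10⁴ W

(a) λ_max = b/T = 2.898×10⁻³/695.0 = 4.170×10⁻⁶ m = 4.17 μm.
Area A = 1.36 × 1.13 = 1.5368 m².
(b) P = εσAT⁴ = 0.963×5.670×10⁻⁸×1.5368×(695.0)⁴ = 1.96×10⁴ W.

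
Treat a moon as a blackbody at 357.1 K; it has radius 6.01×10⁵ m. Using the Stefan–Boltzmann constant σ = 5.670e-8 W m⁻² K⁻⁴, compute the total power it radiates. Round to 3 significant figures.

Surface area A = 4πR² = 4π(6.01×10⁵ m)² = 4.53899×10¹² m².
P = σAT⁴ = 5.670×10⁻⁸ × 4.53899×10¹² × (357.1)⁴ = 4.19×10¹⁵ W.

P ≈ 4.19×10¹⁵ W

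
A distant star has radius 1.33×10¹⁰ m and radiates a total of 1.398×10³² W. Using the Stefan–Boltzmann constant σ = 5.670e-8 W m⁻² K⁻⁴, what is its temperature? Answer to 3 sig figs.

Surface area A = 4πR² = 4π(1.33×10¹⁰ m)² = 2.22287×10²¹ m².
P = σAT⁴ ⇒ T = (P/(σA))^(1/4) = (1.398×10³²/(5.670×10⁻⁸×2.22287×10²¹))^(1/4) = 3.25×10⁴ K.

T ≈ 3.25×10⁴ K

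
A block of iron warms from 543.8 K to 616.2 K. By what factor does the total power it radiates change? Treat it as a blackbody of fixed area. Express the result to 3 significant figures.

P ∝ T⁴, so P₂/P₁ = (T₂/T₁)⁴ = (616.2/543.8)⁴ = (1.13314)⁴ = 1.65.

P₂/P₁ ≈ 1.65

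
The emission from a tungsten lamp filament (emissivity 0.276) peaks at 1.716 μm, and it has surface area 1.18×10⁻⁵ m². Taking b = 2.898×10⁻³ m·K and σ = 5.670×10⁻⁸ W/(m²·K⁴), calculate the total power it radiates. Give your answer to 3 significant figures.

Wien's law: T = b/λ_max = 2.898×10⁻³/1.716×10⁻⁶ = 1688.81 K.
Area A = 1.18×10⁻⁵ m².
Then P = εσAT⁴ = 0.276×5.670×10⁻⁸×1.18×10⁻⁵×(1688.81)⁴ = 1.50 W.

P ≈ 1.50 W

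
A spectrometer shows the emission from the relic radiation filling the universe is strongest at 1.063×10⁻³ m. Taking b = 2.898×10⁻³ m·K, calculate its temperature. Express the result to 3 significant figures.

Wien's law gives T = b/λ_max = (2.898×10⁻³ m·K)/(1.063×10⁻³ m) = 2.73 K.

T ≈ 2.73 K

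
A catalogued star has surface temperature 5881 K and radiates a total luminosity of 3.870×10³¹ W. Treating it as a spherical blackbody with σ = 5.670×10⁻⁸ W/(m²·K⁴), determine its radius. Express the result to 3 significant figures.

R ≈ 2.13×10¹¹ m

L = 4πR²σT⁴ ⇒ R = √(L/(4πσT⁴)).
σT⁴ = 6.78247×10⁷ W/m², so R = √(3.870×10³¹/(4π×6.78247×10⁷)) = 2.13×10¹¹ m.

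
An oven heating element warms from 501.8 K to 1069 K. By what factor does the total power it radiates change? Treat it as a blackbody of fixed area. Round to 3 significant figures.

P ∝ T⁴, so P₂/P₁ = (T₂/T₁)⁴ = (1069/501.8)⁴ = (2.13033)⁴ = 20.6.

P₂/P₁ ≈ 20.6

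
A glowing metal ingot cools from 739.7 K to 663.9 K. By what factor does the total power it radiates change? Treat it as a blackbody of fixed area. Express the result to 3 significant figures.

P ∝ T⁴, so P₂/P₁ = (T₂/T₁)⁴ = (663.9/739.7)⁴ = (0.897526)⁴ = 0.649.

P₂/P₁ ≈ 0.649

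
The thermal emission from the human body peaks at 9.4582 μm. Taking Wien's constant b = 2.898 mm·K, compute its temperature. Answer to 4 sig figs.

Wien's law gives T = b/λ_max = (2.898×10⁻³ m·K)/(9.4582×10⁻⁶ m) = 306.4 K.

T ≈ 306.4 K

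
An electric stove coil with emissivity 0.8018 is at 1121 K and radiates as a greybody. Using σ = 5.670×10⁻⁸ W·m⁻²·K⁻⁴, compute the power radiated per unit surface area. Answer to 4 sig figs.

Stefan–Boltzmann: I = εσT⁴ = 0.8018 × 5.670×10⁻⁸ × (1121)⁴ = 7.179×10⁴ W/m².

I ≈ 7.179×10⁴ W/m²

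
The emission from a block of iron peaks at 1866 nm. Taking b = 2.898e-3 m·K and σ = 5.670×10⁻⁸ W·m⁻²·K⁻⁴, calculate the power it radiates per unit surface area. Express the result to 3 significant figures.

Wien's law: T = b/λ_max = 2.898×10⁻³/1.866×10⁻⁶ = 1553.05 K.
Then I = σT⁴ = 5.670×10⁻⁸×(1553.05)⁴ = 3.30×10⁵ W/m².

I ≈ 3.30×10⁵ W/m²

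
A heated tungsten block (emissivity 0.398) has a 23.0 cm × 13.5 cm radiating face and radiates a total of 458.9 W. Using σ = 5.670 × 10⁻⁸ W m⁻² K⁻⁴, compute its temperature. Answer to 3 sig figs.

Area A = 0.230 × 0.135 = 0.03105 m².
P = εσAT⁴ ⇒ T = (P/(εσA))^(1/4) = (458.9/(0.398×5.670×10⁻⁸×0.03105))^(1/4) = 900 K.

T ≈ 900 K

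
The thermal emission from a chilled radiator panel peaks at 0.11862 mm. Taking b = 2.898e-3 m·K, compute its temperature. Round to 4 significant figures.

T ≈ 24.43 K

Wien's law gives T = b/λ_max = (2.898×10⁻³ m·K)/(1.1862×10⁻⁴ m) = 24.43 K.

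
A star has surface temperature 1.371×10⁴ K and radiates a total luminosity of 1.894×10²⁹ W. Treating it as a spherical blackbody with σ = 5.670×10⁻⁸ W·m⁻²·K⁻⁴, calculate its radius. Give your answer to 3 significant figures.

L = 4πR²σT⁴ ⇒ R = √(L/(4πσT⁴)).
σT⁴ = 2.00324×10⁹ W/m², so R = √(1.894×10²⁹/(4π×2.00324×10⁹)) = 2.74×10⁹ m.

R ≈ 2.74×10⁹ m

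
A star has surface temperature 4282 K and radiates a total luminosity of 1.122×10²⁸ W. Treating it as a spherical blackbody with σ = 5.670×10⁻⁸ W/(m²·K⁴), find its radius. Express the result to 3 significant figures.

R ≈ 6.84×10⁹ m

L = 4πR²σT⁴ ⇒ R = √(L/(4πσT⁴)).
σT⁴ = 1.90621×10⁷ W/m², so R = √(1.122×10²⁸/(4π×1.90621×10⁷)) = 6.84×10⁹ m.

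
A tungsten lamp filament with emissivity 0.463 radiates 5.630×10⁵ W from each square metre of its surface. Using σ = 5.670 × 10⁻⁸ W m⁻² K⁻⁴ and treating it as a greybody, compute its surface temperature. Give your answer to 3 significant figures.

T ≈ 2.15×10³ K

I = εσT⁴, so T = (I/εσ)^(1/4) = (5.630×10⁵/(0.463×5.670×10⁻⁸))^(1/4) = 2.15×10³ K.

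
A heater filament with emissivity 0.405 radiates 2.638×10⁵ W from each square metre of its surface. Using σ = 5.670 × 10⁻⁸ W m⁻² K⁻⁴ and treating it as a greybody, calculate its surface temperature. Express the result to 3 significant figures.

I = εσT⁴, so T = (I/εσ)^(1/4) = (2.638×10⁵/(0.405×5.670×10⁻⁸))^(1/4) = 1.84×10³ K.

T ≈ 1.84×10³ K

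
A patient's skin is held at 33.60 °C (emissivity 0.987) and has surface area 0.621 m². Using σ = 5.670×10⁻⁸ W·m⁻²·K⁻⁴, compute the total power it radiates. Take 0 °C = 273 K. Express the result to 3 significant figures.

P ≈ 307 W

T = 33.60 °C + 273 = 306.60 K.
Area A = 0.621 m².
P = εσAT⁴ = 0.987 × 5.670×10⁻⁸ × 0.621 × (306.60)⁴ = 307 W.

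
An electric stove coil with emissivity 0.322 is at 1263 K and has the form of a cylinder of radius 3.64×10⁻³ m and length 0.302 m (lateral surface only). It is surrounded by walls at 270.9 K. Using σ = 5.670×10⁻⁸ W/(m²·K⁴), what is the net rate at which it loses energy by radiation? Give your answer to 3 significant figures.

Lateral area A = 2πrL = 2π×3.64×10⁻³×0.302 = 6.90698×10⁻³ m².
Net radiated power P_net = εσA(T⁴ − T₀⁴) = 0.322×5.670×10⁻⁸×6.90698×10⁻³×(1263⁴ − 270.9⁴).
T⁴ − T₀⁴ = 2.54456×10¹² − 5.38562×10⁹ = 2.53917×10¹² K⁴, so P_net = 320 W.

Net loss ≈ 320 W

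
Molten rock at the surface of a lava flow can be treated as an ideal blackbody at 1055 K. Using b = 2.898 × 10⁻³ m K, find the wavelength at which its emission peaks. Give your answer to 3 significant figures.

λ_max ≈ 2.75 μm

Wien's displacement law: λ_max = b/T = (2.898×10⁻³ m·K)/(1055 K) = 2.747×10⁻⁶ m.
That is 2.75 μm, in the infrared range.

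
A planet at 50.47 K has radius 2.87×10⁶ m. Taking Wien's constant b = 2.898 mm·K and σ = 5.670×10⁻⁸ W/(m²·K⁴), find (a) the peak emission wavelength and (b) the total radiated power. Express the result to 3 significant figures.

(a) λ_max = b/T = 2.898×10⁻³/50.47 = 5.742×10⁻⁵ m = 57.4 μm.
Surface area A = 4πR² = 4π(2.87×10⁶ m)² = 1.03508×10¹⁴ m².
(b) P = σAT⁴ = 5.670×10⁻⁸×1.03508×10¹⁴×(50.47)⁴ = 3.81×10¹³ W.

λ_max ≈ 57.4 μm; P ≈ 3.81×10¹³ W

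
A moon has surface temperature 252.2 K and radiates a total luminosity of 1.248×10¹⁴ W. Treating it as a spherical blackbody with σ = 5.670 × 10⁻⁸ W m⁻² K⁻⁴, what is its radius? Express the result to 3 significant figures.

L = 4πR²σT⁴ ⇒ R = √(L/(4πσT⁴)).
σT⁴ = 229.384 W/m², so R = √(1.248×10¹⁴/(4π×229.384)) = 2.08×10⁵ m.

R ≈ 2.08×10⁵ m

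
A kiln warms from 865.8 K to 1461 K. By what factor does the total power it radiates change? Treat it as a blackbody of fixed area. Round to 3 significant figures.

P ∝ T⁴, so P₂/P₁ = (T₂/T₁)⁴ = (1461/865.8)⁴ = (1.68746)⁴ = 8.11.

P₂/P₁ ≈ 8.11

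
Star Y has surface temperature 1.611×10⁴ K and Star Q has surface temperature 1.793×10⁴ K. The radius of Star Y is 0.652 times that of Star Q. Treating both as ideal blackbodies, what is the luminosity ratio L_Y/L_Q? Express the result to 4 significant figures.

L_Y/L_Q ≈ 0.2770

L ∝ R²T⁴, so L_Y/L_Q = (R_Y/R_Q)²(T_Y/T_Q)⁴ = (0.652)² × (1.611×10⁴/1.793×10⁴)⁴ = 0.425104 × 0.651720 = 0.2770.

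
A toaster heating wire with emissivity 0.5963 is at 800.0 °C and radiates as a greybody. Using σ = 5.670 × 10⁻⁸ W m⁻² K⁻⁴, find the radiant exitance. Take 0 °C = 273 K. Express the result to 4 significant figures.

I ≈ 4.482×10⁴ W/m²

T = 800.0 °C + 273 = 1073.0 K.
Stefan–Boltzmann: I = εσT⁴ = 0.5963 × 5.670×10⁻⁸ × (1073.0)⁴ = 4.482×10⁴ W/m².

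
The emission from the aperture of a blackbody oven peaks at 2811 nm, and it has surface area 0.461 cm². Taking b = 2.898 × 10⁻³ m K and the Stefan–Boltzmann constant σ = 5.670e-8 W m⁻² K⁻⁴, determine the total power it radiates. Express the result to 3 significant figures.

P ≈ 2.95 W

Wien's law: T = b/λ_max = 2.898×10⁻³/2.811×10⁻⁶ = 1030.95 K.
Area A = 0.461 cm² = 4.61×10⁻⁵ m².
Then P = σAT⁴ = 5.670×10⁻⁸×4.61×10⁻⁵×(1030.95)⁴ = 2.95 W.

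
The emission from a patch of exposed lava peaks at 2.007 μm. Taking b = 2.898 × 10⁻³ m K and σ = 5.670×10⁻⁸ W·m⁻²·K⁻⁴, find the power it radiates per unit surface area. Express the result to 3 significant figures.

I ≈ 2.46×10⁵ W/m²

Wien's law: T = b/λ_max = 2.898×10⁻³/2.007×10⁻⁶ = 1443.95 K.
Then I = σT⁴ = 5.670×10⁻⁸×(1443.95)⁴ = 2.46×10⁵ W/m².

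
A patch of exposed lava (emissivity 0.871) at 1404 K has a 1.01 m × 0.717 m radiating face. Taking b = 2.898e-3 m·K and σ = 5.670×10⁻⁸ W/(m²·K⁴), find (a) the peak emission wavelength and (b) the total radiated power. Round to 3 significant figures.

λ_max ≈ 2.06 μm; P ≈ 1.39×10⁵ W

(a) λ_max = b/T = 2.898×10⁻³/1404 = 2.064×10⁻⁶ m = 2.06 μm.
Area A = 1.01 × 0.717 = 0.72417 m².
(b) P = εσAT⁴ = 0.871×5.670×10⁻⁸×0.72417×(1404)⁴ = 1.39×10⁵ W.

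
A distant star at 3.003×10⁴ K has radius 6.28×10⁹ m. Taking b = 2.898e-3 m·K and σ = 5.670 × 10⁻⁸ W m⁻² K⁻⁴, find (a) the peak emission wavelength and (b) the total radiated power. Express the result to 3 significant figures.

(a) λ_max = b/T = 2.898×10⁻³/3.003×10⁴ = 9.650×10⁻⁸ m = 96.5 nm.
Surface area A = 4πR² = 4π(6.28×10⁹ m)² = 4.95598×10²⁰ m².
(b) P = σAT⁴ = 5.670×10⁻⁸×4.95598×10²⁰×(3.003×10⁴)⁴ = 2.29×10³¹ W.

λ_max ≈ 96.5 nm; P ≈ 2.29×10³¹ W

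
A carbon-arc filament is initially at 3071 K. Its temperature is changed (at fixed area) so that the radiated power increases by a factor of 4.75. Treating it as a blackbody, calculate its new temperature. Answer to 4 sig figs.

T₂ ≈ 4534 K

P ∝ T⁴, so T₂/T₁ = (P₂/P₁)^(1/4) = (4.75)^(1/4) = 1.47630.
T₂ = 3071 × 1.47630 = 4534 K.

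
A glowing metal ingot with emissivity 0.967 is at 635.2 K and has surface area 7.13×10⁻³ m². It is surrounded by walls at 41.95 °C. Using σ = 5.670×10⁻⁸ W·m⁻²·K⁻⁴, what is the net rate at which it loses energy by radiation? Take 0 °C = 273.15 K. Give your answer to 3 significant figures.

Surroundings: T = 41.95 °C + 273.15 = 315.10 K.
Area A = 7.13×10⁻³ m².
Net radiated power P_net = εσA(T⁴ − T₀⁴) = 0.967×5.670×10⁻⁸×7.13×10⁻³×(635.2⁴ − 315.10⁴).
T⁴ − T₀⁴ = 1.62795×10¹¹ − 9.85811×10⁹ = 1.52937×10¹¹ K⁴, so P_net = 59.8 W.

Net loss ≈ 59.8 W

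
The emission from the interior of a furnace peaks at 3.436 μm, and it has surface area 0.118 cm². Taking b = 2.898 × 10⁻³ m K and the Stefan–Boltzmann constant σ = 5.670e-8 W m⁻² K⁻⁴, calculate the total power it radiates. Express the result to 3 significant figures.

P ≈ 0.339 W

Wien's law: T = b/λ_max = 2.898×10⁻³/3.436×10⁻⁶ = 843.423 K.
Area A = 0.118 cm² = 1.18×10⁻⁵ m².
Then P = σAT⁴ = 5.670×10⁻⁸×1.18×10⁻⁵×(843.423)⁴ = 0.339 W.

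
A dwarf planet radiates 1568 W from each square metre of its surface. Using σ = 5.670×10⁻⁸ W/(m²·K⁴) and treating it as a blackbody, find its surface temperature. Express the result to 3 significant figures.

I = σT⁴, so T = (I/σ)^(1/4) = (1568/(5.670×10⁻⁸))^(1/4) = 408 K.

T ≈ 408 K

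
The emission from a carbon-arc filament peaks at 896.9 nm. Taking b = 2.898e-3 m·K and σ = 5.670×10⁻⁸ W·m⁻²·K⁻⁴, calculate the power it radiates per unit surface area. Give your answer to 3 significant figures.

Wien's law: T = b/λ_max = 2.898×10⁻³/8.969×10⁻⁷ = 3231.13 K.
Then I = σT⁴ = 5.670×10⁻⁸×(3231.13)⁴ = 6.18×10⁶ W/m².

I ≈ 6.18×10⁶ W/m²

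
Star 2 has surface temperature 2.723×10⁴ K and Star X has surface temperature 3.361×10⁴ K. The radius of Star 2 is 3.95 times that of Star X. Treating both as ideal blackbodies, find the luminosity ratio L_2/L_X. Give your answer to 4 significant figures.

L ∝ R²T⁴, so L_2/L_X = (R_2/R_X)²(T_2/T_X)⁴ = (3.95)² × (2.723×10⁴/3.361×10⁴)⁴ = 15.6025 × 0.430840 = 6.722.

L_2/L_X ≈ 6.722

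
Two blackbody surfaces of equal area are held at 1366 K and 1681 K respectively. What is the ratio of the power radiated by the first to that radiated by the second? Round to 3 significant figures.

P₁/P₂ ≈ 0.436

With equal areas, P₁/P₂ = (T₁/T₂)⁴ = (1366/1681)⁴ = 0.436.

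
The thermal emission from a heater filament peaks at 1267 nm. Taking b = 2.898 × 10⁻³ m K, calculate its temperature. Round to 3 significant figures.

T ≈ 2.29×10³ K

Wien's law gives T = b/λ_max = (2.898×10⁻³ m·K)/(1.267×10⁻⁶ m) = 2.29×10³ K.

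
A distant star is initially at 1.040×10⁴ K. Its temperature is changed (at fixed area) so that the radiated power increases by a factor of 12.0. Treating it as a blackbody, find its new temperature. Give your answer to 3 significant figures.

P ∝ T⁴, so T₂/T₁ = (P₂/P₁)^(1/4) = (12.0)^(1/4) = 1.86121.
T₂ = 1.040×10⁴ × 1.86121 = 1.94×10⁴ K.

T₂ ≈ 1.94×10⁴ K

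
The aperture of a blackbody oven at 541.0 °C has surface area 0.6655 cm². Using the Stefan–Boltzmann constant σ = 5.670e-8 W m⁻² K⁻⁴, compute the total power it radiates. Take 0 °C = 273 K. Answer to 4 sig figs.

T = 541.0 °C + 273 = 814.0 K.
Area A = 0.6655 cm² = 6.655×10⁻⁵ m².
P = σAT⁴ = 5.670×10⁻⁸ × 6.655×10⁻⁵ × (814.0)⁴ = 1.657 W.

P ≈ 1.657 W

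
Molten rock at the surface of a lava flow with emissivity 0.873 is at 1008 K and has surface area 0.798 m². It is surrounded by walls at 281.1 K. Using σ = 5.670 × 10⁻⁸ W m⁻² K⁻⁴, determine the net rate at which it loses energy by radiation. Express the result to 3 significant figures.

Net loss ≈ 4.05×10⁴ W

Area A = 0.798 m².
Net radiated power P_net = εσA(T⁴ − T₀⁴) = 0.873×5.670×10⁻⁸×0.798×(1008⁴ − 281.1⁴).
T⁴ − T₀⁴ = 1.03239×10¹² − 6.24372×10⁹ = 1.02615×10¹² K⁴, so P_net = 4.05×10⁴ W.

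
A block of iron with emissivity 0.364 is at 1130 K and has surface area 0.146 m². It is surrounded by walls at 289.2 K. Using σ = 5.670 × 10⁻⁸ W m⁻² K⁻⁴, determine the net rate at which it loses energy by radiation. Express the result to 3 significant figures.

Net loss ≈ 4.89×10³ W

Area A = 0.146 m².
Net radiated power P_net = εσA(T⁴ − T₀⁴) = 0.364×5.670×10⁻⁸×0.146×(1130⁴ − 289.2⁴).
T⁴ − T₀⁴ = 1.63047×10¹² − 6.99509×10⁹ = 1.62347×10¹² K⁴, so P_net = 4.89×10³ W.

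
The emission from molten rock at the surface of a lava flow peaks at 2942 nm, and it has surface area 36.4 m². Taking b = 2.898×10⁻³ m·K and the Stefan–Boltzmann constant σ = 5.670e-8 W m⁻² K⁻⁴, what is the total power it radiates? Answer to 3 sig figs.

P ≈ 1.94×10⁶ W

Wien's law: T = b/λ_max = 2.898×10⁻³/2.942×10⁻⁶ = 985.044 K.
Area A = 36.4 m².
Then P = σAT⁴ = 5.670×10⁻⁸×36.4×(985.044)⁴ = 1.94×10⁶ W.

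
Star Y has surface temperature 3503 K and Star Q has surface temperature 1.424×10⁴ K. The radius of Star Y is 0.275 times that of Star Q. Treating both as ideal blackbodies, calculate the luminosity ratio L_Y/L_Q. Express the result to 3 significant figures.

L ∝ R²T⁴, so L_Y/L_Q = (R_Y/R_Q)²(T_Y/T_Q)⁴ = (0.275)² × (3503/1.424×10⁴)⁴ = 0.075625 × 3.66202×10⁻³ = 2.77×10⁻⁴.

L_Y/L_Q ≈ 2.77×10⁻⁴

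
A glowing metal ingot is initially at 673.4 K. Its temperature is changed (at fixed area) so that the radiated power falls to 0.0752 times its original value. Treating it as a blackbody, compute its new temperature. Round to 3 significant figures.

T₂ ≈ 353 K

P ∝ T⁴, so T₂/T₁ = (P₂/P₁)^(1/4) = (0.0752)^(1/4) = 0.523666.
T₂ = 673.4 × 0.523666 = 353 K.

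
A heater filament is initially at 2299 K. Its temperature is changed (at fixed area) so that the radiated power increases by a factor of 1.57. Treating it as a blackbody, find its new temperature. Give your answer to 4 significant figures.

T₂ ≈ 2573 K

P ∝ T⁴, so T₂/T₁ = (P₂/P₁)^(1/4) = (1.57)^(1/4) = 1.11937.
T₂ = 2299 × 1.11937 = 2573 K.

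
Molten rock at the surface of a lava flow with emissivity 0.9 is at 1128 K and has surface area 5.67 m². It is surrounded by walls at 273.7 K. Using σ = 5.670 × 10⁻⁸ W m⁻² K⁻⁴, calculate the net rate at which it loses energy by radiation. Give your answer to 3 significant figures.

Area A = 5.67 m².
Net radiated power P_net = εσA(T⁴ − T₀⁴) = 0.9×5.670×10⁻⁸×5.67×(1128⁴ − 273.7⁴).
T⁴ − T₀⁴ = 1.61896×10¹² − 5.61176×10⁹ = 1.61335×10¹² K⁴, so P_net = 4.67×10⁵ W.

Net loss ≈ 4.67×10⁵ W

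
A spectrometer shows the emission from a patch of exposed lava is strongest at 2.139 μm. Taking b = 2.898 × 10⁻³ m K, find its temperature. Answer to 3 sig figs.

T ≈ 1.35×10³ K

Wien's law gives T = b/λ_max = (2.898×10⁻³ m·K)/(2.139×10⁻⁶ m) = 1.35×10³ K.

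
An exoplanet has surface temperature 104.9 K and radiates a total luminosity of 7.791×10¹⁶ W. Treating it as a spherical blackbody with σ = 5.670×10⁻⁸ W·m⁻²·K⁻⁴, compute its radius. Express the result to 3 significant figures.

R ≈ 3.01×10⁷ m

L = 4πR²σT⁴ ⇒ R = √(L/(4πσT⁴)).
σT⁴ = 6.86570 W/m², so R = √(7.791×10¹⁶/(4π×6.86570)) = 3.01×10⁷ m.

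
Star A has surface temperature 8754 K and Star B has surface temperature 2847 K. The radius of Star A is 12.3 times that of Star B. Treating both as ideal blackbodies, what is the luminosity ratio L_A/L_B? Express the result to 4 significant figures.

L_A/L_B ≈ 1.352×10⁴

L ∝ R²T⁴, so L_A/L_B = (R_A/R_B)²(T_A/T_B)⁴ = (12.3)² × (8754/2847)⁴ = 151.29 × 89.3874 = 1.352×10⁴.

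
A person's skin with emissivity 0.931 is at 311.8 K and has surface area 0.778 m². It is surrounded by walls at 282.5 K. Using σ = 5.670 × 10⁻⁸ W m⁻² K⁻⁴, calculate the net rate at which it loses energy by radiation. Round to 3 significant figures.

Net loss ≈ 127 W

Area A = 0.778 m².
Net radiated power P_net = εσA(T⁴ − T₀⁴) = 0.931×5.670×10⁻⁸×0.778×(311.8⁴ − 282.5⁴).
T⁴ − T₀⁴ = 9.45158×10⁹ − 6.36904×10⁹ = 3.08254×10⁹ K⁴, so P_net = 127 W.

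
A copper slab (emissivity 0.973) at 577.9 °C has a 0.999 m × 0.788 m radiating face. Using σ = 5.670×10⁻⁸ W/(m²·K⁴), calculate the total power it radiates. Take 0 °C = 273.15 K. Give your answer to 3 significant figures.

P ≈ 2.28×10⁴ W

T = 577.9 °C + 273.15 = 851.05 K.
Area A = 0.999 × 0.788 = 0.787212 m².
P = εσAT⁴ = 0.973 × 5.670×10⁻⁸ × 0.787212 × (851.05)⁴ = 2.28×10⁴ W.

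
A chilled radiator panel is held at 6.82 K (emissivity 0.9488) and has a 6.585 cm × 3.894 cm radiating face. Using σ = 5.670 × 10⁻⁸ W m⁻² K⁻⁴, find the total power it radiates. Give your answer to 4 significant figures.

P ≈ 2.984×10⁻⁷ W

Area A = 0.06585 × 0.03894 = 2.5642×10⁻³ m².
P = εσAT⁴ = 0.9488 × 5.670×10⁻⁸ × 2.5642×10⁻³ × (6.82)⁴ = 2.984×10⁻⁷ W.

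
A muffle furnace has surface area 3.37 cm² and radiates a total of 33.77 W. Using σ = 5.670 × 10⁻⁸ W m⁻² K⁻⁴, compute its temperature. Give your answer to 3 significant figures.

T ≈ 1.15×10³ K

Area A = 3.37 cm² = 3.37×10⁻⁴ m².
P = σAT⁴ ⇒ T = (P/(σA))^(1/4) = (33.77/(5.670×10⁻⁸×3.37×10⁻⁴))^(1/4) = 1.15×10³ K.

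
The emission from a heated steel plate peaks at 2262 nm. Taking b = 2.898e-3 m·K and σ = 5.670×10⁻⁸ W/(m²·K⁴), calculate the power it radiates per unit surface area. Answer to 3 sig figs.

Wien's law: T = b/λ_max = 2.898×10⁻³/2.262×10⁻⁶ = 1281.17 K.
Then I = σT⁴ = 5.670×10⁻⁸×(1281.17)⁴ = 1.53×10⁵ W/m².

I ≈ 1.53×10⁵ W/m²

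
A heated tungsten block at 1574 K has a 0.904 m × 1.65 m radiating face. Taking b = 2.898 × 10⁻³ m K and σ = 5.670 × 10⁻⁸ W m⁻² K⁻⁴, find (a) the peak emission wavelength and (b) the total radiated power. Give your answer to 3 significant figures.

(a) λ_max = b/T = 2.898×10⁻³/1574 = 1.841×10⁻⁶ m = 1.84×10³ nm.
Area A = 0.904 × 1.65 = 1.4916 m².
(b) P = σAT⁴ = 5.670×10⁻⁸×1.4916×(1574)⁴ = 5.19×10⁵ W.

λ_max ≈ 1.84×10³ nm; P ≈ 5.19×10⁵ W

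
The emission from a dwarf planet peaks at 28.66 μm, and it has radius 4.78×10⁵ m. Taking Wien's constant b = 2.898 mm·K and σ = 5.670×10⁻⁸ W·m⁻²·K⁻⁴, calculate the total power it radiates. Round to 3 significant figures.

Wien's law: T = b/λ_max = 2.898×10⁻³/2.866×10⁻⁵ = 101.117 K.
Surface area A = 4πR² = 4π(4.78×10⁵ m)² = 2.87121×10¹² m².
Then P = σAT⁴ = 5.670×10⁻⁸×2.87121×10¹²×(101.117)⁴ = 1.70×10¹³ W.

P ≈ 1.70×10¹³ W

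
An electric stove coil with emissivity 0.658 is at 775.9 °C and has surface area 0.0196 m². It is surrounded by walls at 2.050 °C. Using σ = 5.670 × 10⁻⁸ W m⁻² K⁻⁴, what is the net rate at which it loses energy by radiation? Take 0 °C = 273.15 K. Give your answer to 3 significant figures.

Net loss ≈ 881 W

T = 775.9 °C + 273.15 = 1049.05 K.
Surroundings: T = 2.050 °C + 273.15 = 275.200 K.
Area A = 0.0196 m².
Net radiated power P_net = εσA(T⁴ − T₀⁴) = 0.658×5.670×10⁻⁸×0.0196×(1049.05⁴ − 275.200⁴).
T⁴ − T₀⁴ = 1.21111×10¹² − 5.73580×10⁹ = 1.20537×10¹² K⁴, so P_net = 881 W.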